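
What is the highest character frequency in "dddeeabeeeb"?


Input: dddeeabeeeb
Character counts:
  'a': 1
  'b': 2
  'd': 3
  'e': 5
Maximum frequency: 5

5


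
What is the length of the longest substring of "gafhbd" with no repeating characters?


Input: "gafhbd"
Sliding window (track last position of each char):
  Position 0 ('g'): window [0,0] length 1 -- new best
  Position 1 ('a'): window [0,1] length 2 -- new best
  Position 2 ('f'): window [0,2] length 3 -- new best
  Position 3 ('h'): window [0,3] length 4 -- new best
  Position 4 ('b'): window [0,4] length 5 -- new best
  Position 5 ('d'): window [0,5] length 6 -- new best
Longest substring with no repeats: "gafhbd" with length 6

6


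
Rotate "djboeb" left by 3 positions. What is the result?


Input: "djboeb", rotate left by 3
First 3 characters: "djb"
Remaining characters: "oeb"
Concatenate remaining + first: "oeb" + "djb" = "oebdjb"

oebdjb


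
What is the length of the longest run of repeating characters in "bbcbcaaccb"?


Input: "bbcbcaaccb"
Scanning for longest run:
  Position 1 ('b'): continues run of 'b', length=2
  Position 2 ('c'): new char, reset run to 1
  Position 3 ('b'): new char, reset run to 1
  Position 4 ('c'): new char, reset run to 1
  Position 5 ('a'): new char, reset run to 1
  Position 6 ('a'): continues run of 'a', length=2
  Position 7 ('c'): new char, reset run to 1
  Position 8 ('c'): continues run of 'c', length=2
  Position 9 ('b'): new char, reset run to 1
Longest run: 'b' with length 2

2


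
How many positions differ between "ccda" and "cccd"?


Comparing "ccda" and "cccd" position by position:
  Position 0: 'c' vs 'c' => same
  Position 1: 'c' vs 'c' => same
  Position 2: 'd' vs 'c' => DIFFER
  Position 3: 'a' vs 'd' => DIFFER
Positions that differ: 2

2


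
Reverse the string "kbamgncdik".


Input: kbamgncdik
Reading characters right to left:
  Position 9: 'k'
  Position 8: 'i'
  Position 7: 'd'
  Position 6: 'c'
  Position 5: 'n'
  Position 4: 'g'
  Position 3: 'm'
  Position 2: 'a'
  Position 1: 'b'
  Position 0: 'k'
Reversed: kidcngmabk

kidcngmabk


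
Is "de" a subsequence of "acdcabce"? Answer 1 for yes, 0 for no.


Check if "de" is a subsequence of "acdcabce"
Greedy scan:
  Position 0 ('a'): no match needed
  Position 1 ('c'): no match needed
  Position 2 ('d'): matches sub[0] = 'd'
  Position 3 ('c'): no match needed
  Position 4 ('a'): no match needed
  Position 5 ('b'): no match needed
  Position 6 ('c'): no match needed
  Position 7 ('e'): matches sub[1] = 'e'
All 2 characters matched => is a subsequence

1


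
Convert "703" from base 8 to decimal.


Input: "703" in base 8
Positional expansion:
  Digit '7' (value 7) x 8^2 = 448
  Digit '0' (value 0) x 8^1 = 0
  Digit '3' (value 3) x 8^0 = 3
Sum = 451

451


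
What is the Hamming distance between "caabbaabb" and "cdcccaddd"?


Comparing "caabbaabb" and "cdcccaddd" position by position:
  Position 0: 'c' vs 'c' => same
  Position 1: 'a' vs 'd' => differ
  Position 2: 'a' vs 'c' => differ
  Position 3: 'b' vs 'c' => differ
  Position 4: 'b' vs 'c' => differ
  Position 5: 'a' vs 'a' => same
  Position 6: 'a' vs 'd' => differ
  Position 7: 'b' vs 'd' => differ
  Position 8: 'b' vs 'd' => differ
Total differences (Hamming distance): 7

7


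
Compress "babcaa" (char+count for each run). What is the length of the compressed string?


Input: babcaa
Runs:
  'b' x 1 => "b1"
  'a' x 1 => "a1"
  'b' x 1 => "b1"
  'c' x 1 => "c1"
  'a' x 2 => "a2"
Compressed: "b1a1b1c1a2"
Compressed length: 10

10


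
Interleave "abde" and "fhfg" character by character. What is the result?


Interleaving "abde" and "fhfg":
  Position 0: 'a' from first, 'f' from second => "af"
  Position 1: 'b' from first, 'h' from second => "bh"
  Position 2: 'd' from first, 'f' from second => "df"
  Position 3: 'e' from first, 'g' from second => "eg"
Result: afbhdfeg

afbhdfeg


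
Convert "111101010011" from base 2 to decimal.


Input: "111101010011" in base 2
Positional expansion:
  Digit '1' (value 1) x 2^11 = 2048
  Digit '1' (value 1) x 2^10 = 1024
  Digit '1' (value 1) x 2^9 = 512
  Digit '1' (value 1) x 2^8 = 256
  Digit '0' (value 0) x 2^7 = 0
  Digit '1' (value 1) x 2^6 = 64
  Digit '0' (value 0) x 2^5 = 0
  Digit '1' (value 1) x 2^4 = 16
  Digit '0' (value 0) x 2^3 = 0
  Digit '0' (value 0) x 2^2 = 0
  Digit '1' (value 1) x 2^1 = 2
  Digit '1' (value 1) x 2^0 = 1
Sum = 3923

3923


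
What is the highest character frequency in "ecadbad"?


Input: ecadbad
Character counts:
  'a': 2
  'b': 1
  'c': 1
  'd': 2
  'e': 1
Maximum frequency: 2

2


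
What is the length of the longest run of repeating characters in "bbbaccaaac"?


Input: "bbbaccaaac"
Scanning for longest run:
  Position 1 ('b'): continues run of 'b', length=2
  Position 2 ('b'): continues run of 'b', length=3
  Position 3 ('a'): new char, reset run to 1
  Position 4 ('c'): new char, reset run to 1
  Position 5 ('c'): continues run of 'c', length=2
  Position 6 ('a'): new char, reset run to 1
  Position 7 ('a'): continues run of 'a', length=2
  Position 8 ('a'): continues run of 'a', length=3
  Position 9 ('c'): new char, reset run to 1
Longest run: 'b' with length 3

3


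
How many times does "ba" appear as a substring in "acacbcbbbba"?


Searching for "ba" in "acacbcbbbba"
Scanning each position:
  Position 0: "ac" => no
  Position 1: "ca" => no
  Position 2: "ac" => no
  Position 3: "cb" => no
  Position 4: "bc" => no
  Position 5: "cb" => no
  Position 6: "bb" => no
  Position 7: "bb" => no
  Position 8: "bb" => no
  Position 9: "ba" => MATCH
Total occurrences: 1

1


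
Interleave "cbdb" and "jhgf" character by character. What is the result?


Interleaving "cbdb" and "jhgf":
  Position 0: 'c' from first, 'j' from second => "cj"
  Position 1: 'b' from first, 'h' from second => "bh"
  Position 2: 'd' from first, 'g' from second => "dg"
  Position 3: 'b' from first, 'f' from second => "bf"
Result: cjbhdgbf

cjbhdgbf


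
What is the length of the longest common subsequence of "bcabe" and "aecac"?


LCS of "bcabe" and "aecac"
DP table:
           a    e    c    a    c
      0    0    0    0    0    0
  b   0    0    0    0    0    0
  c   0    0    0    1    1    1
  a   0    1    1    1    2    2
  b   0    1    1    1    2    2
  e   0    1    2    2    2    2
LCS length = dp[5][5] = 2

2


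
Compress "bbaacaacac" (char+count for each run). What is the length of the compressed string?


Input: bbaacaacac
Runs:
  'b' x 2 => "b2"
  'a' x 2 => "a2"
  'c' x 1 => "c1"
  'a' x 2 => "a2"
  'c' x 1 => "c1"
  'a' x 1 => "a1"
  'c' x 1 => "c1"
Compressed: "b2a2c1a2c1a1c1"
Compressed length: 14

14


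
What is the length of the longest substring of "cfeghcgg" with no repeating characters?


Input: "cfeghcgg"
Sliding window (track last position of each char):
  Position 0 ('c'): window [0,0] length 1 -- new best
  Position 1 ('f'): window [0,1] length 2 -- new best
  Position 2 ('e'): window [0,2] length 3 -- new best
  Position 3 ('g'): window [0,3] length 4 -- new best
  Position 4 ('h'): window [0,4] length 5 -- new best
  Position 5 ('c'): repeat (last at 0), move window start to 1
  Position 5 ('c'): window [1,5] length 5
  Position 6 ('g'): repeat (last at 3), move window start to 4
  Position 6 ('g'): window [4,6] length 3
  Position 7 ('g'): repeat (last at 6), move window start to 7
  Position 7 ('g'): window [7,7] length 1
Longest substring with no repeats: "cfegh" with length 5

5


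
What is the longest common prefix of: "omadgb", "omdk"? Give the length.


Words: omadgb, omdk
  Position 0: all 'o' => match
  Position 1: all 'm' => match
  Position 2: ('a', 'd') => mismatch, stop
LCP = "om" (length 2)

2


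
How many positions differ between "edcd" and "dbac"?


Comparing "edcd" and "dbac" position by position:
  Position 0: 'e' vs 'd' => DIFFER
  Position 1: 'd' vs 'b' => DIFFER
  Position 2: 'c' vs 'a' => DIFFER
  Position 3: 'd' vs 'c' => DIFFER
Positions that differ: 4

4


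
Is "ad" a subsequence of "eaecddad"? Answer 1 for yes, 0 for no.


Check if "ad" is a subsequence of "eaecddad"
Greedy scan:
  Position 0 ('e'): no match needed
  Position 1 ('a'): matches sub[0] = 'a'
  Position 2 ('e'): no match needed
  Position 3 ('c'): no match needed
  Position 4 ('d'): matches sub[1] = 'd'
  Position 5 ('d'): no match needed
  Position 6 ('a'): no match needed
  Position 7 ('d'): no match needed
All 2 characters matched => is a subsequence

1


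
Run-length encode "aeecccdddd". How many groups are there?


Input: aeecccdddd
Scanning for consecutive runs:
  Group 1: 'a' x 1 (positions 0-0)
  Group 2: 'e' x 2 (positions 1-2)
  Group 3: 'c' x 3 (positions 3-5)
  Group 4: 'd' x 4 (positions 6-9)
Total groups: 4

4


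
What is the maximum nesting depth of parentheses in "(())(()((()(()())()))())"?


Input: "(())(()((()(()())()))())"
Tracking depth:
  Position 0 '(': depth becomes 1
  Position 1 '(': depth becomes 2
  Position 2 ')': depth becomes 1
  Position 3 ')': depth becomes 0
  Position 4 '(': depth becomes 1
  Position 5 '(': depth becomes 2
  Position 6 ')': depth becomes 1
  Position 7 '(': depth becomes 2
  Position 8 '(': depth becomes 3
  Position 9 '(': depth becomes 4
  Position 10 ')': depth becomes 3
  Position 11 '(': depth becomes 4
  Position 12 '(': depth becomes 5
  Position 13 ')': depth becomes 4
  Position 14 '(': depth becomes 5
  Position 15 ')': depth becomes 4
  Position 16 ')': depth becomes 3
  Position 17 '(': depth becomes 4
  Position 18 ')': depth becomes 3
  Position 19 ')': depth becomes 2
  Position 20 ')': depth becomes 1
  Position 21 '(': depth becomes 2
  Position 22 ')': depth becomes 1
  Position 23 ')': depth becomes 0
Maximum depth reached: 5

5


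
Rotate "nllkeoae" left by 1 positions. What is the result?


Input: "nllkeoae", rotate left by 1
First 1 characters: "n"
Remaining characters: "llkeoae"
Concatenate remaining + first: "llkeoae" + "n" = "llkeoaen"

llkeoaen


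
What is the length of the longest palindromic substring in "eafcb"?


Input: "eafcb"
Checking substrings for palindromes:
  No multi-char palindromic substrings found
Longest palindromic substring: "e" with length 1

1


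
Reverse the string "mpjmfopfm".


Input: mpjmfopfm
Reading characters right to left:
  Position 8: 'm'
  Position 7: 'f'
  Position 6: 'p'
  Position 5: 'o'
  Position 4: 'f'
  Position 3: 'm'
  Position 2: 'j'
  Position 1: 'p'
  Position 0: 'm'
Reversed: mfpofmjpm

mfpofmjpm


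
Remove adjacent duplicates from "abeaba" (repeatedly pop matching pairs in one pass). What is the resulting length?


Input: abeaba
Stack-based adjacent duplicate removal:
  Read 'a': push. Stack: a
  Read 'b': push. Stack: ab
  Read 'e': push. Stack: abe
  Read 'a': push. Stack: abea
  Read 'b': push. Stack: abeab
  Read 'a': push. Stack: abeaba
Final stack: "abeaba" (length 6)

6


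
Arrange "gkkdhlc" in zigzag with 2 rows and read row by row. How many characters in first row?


Zigzag "gkkdhlc" into 2 rows:
Placing characters:
  'g' => row 0
  'k' => row 1
  'k' => row 0
  'd' => row 1
  'h' => row 0
  'l' => row 1
  'c' => row 0
Rows:
  Row 0: "gkhc"
  Row 1: "kdl"
First row length: 4

4


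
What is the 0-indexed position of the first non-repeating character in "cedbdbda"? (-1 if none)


Input: cedbdbda
Character frequencies:
  'a': 1
  'b': 2
  'c': 1
  'd': 3
  'e': 1
Scanning left to right for freq == 1:
  Position 0 ('c'): unique! => answer = 0

0


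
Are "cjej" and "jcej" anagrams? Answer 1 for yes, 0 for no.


Strings: "cjej", "jcej"
Sorted first:  cejj
Sorted second: cejj
Sorted forms match => anagrams

1


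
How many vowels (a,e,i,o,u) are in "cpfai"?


Input: cpfai
Checking each character:
  'c' at position 0: consonant
  'p' at position 1: consonant
  'f' at position 2: consonant
  'a' at position 3: vowel (running total: 1)
  'i' at position 4: vowel (running total: 2)
Total vowels: 2

2


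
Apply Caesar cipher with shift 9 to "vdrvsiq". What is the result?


Caesar cipher: shift "vdrvsiq" by 9
  'v' (pos 21) + 9 = pos 4 = 'e'
  'd' (pos 3) + 9 = pos 12 = 'm'
  'r' (pos 17) + 9 = pos 0 = 'a'
  'v' (pos 21) + 9 = pos 4 = 'e'
  's' (pos 18) + 9 = pos 1 = 'b'
  'i' (pos 8) + 9 = pos 17 = 'r'
  'q' (pos 16) + 9 = pos 25 = 'z'
Result: emaebrz

emaebrz


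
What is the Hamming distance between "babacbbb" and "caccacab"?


Comparing "babacbbb" and "caccacab" position by position:
  Position 0: 'b' vs 'c' => differ
  Position 1: 'a' vs 'a' => same
  Position 2: 'b' vs 'c' => differ
  Position 3: 'a' vs 'c' => differ
  Position 4: 'c' vs 'a' => differ
  Position 5: 'b' vs 'c' => differ
  Position 6: 'b' vs 'a' => differ
  Position 7: 'b' vs 'b' => same
Total differences (Hamming distance): 6

6


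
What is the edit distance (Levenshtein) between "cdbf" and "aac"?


Computing edit distance: "cdbf" -> "aac"
DP table:
           a    a    c
      0    1    2    3
  c   1    1    2    2
  d   2    2    2    3
  b   3    3    3    3
  f   4    4    4    4
Edit distance = dp[4][3] = 4

4


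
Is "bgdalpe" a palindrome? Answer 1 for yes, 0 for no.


Input: bgdalpe
Reversed: epladgb
  Compare pos 0 ('b') with pos 6 ('e'): MISMATCH
  Compare pos 1 ('g') with pos 5 ('p'): MISMATCH
  Compare pos 2 ('d') with pos 4 ('l'): MISMATCH
Result: not a palindrome

0


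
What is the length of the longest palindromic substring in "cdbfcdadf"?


Input: "cdbfcdadf"
Checking substrings for palindromes:
  [5:8] "dad" (len 3) => palindrome
Longest palindromic substring: "dad" with length 3

3


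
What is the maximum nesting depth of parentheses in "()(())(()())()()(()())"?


Input: "()(())(()())()()(()())"
Tracking depth:
  Position 0 '(': depth becomes 1
  Position 1 ')': depth becomes 0
  Position 2 '(': depth becomes 1
  Position 3 '(': depth becomes 2
  Position 4 ')': depth becomes 1
  Position 5 ')': depth becomes 0
  Position 6 '(': depth becomes 1
  Position 7 '(': depth becomes 2
  Position 8 ')': depth becomes 1
  Position 9 '(': depth becomes 2
  Position 10 ')': depth becomes 1
  Position 11 ')': depth becomes 0
  Position 12 '(': depth becomes 1
  Position 13 ')': depth becomes 0
  Position 14 '(': depth becomes 1
  Position 15 ')': depth becomes 0
  Position 16 '(': depth becomes 1
  Position 17 '(': depth becomes 2
  Position 18 ')': depth becomes 1
  Position 19 '(': depth becomes 2
  Position 20 ')': depth becomes 1
  Position 21 ')': depth becomes 0
Maximum depth reached: 2

2


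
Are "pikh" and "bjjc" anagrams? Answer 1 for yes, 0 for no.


Strings: "pikh", "bjjc"
Sorted first:  hikp
Sorted second: bcjj
Differ at position 0: 'h' vs 'b' => not anagrams

0


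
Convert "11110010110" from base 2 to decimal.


Input: "11110010110" in base 2
Positional expansion:
  Digit '1' (value 1) x 2^10 = 1024
  Digit '1' (value 1) x 2^9 = 512
  Digit '1' (value 1) x 2^8 = 256
  Digit '1' (value 1) x 2^7 = 128
  Digit '0' (value 0) x 2^6 = 0
  Digit '0' (value 0) x 2^5 = 0
  Digit '1' (value 1) x 2^4 = 16
  Digit '0' (value 0) x 2^3 = 0
  Digit '1' (value 1) x 2^2 = 4
  Digit '1' (value 1) x 2^1 = 2
  Digit '0' (value 0) x 2^0 = 0
Sum = 1942

1942


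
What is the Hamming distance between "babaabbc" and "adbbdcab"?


Comparing "babaabbc" and "adbbdcab" position by position:
  Position 0: 'b' vs 'a' => differ
  Position 1: 'a' vs 'd' => differ
  Position 2: 'b' vs 'b' => same
  Position 3: 'a' vs 'b' => differ
  Position 4: 'a' vs 'd' => differ
  Position 5: 'b' vs 'c' => differ
  Position 6: 'b' vs 'a' => differ
  Position 7: 'c' vs 'b' => differ
Total differences (Hamming distance): 7

7


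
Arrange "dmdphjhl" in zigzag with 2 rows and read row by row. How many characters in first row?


Zigzag "dmdphjhl" into 2 rows:
Placing characters:
  'd' => row 0
  'm' => row 1
  'd' => row 0
  'p' => row 1
  'h' => row 0
  'j' => row 1
  'h' => row 0
  'l' => row 1
Rows:
  Row 0: "ddhh"
  Row 1: "mpjl"
First row length: 4

4


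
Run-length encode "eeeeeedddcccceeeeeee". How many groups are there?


Input: eeeeeedddcccceeeeeee
Scanning for consecutive runs:
  Group 1: 'e' x 6 (positions 0-5)
  Group 2: 'd' x 3 (positions 6-8)
  Group 3: 'c' x 4 (positions 9-12)
  Group 4: 'e' x 7 (positions 13-19)
Total groups: 4

4


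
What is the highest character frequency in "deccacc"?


Input: deccacc
Character counts:
  'a': 1
  'c': 4
  'd': 1
  'e': 1
Maximum frequency: 4

4


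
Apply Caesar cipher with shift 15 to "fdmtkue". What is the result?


Caesar cipher: shift "fdmtkue" by 15
  'f' (pos 5) + 15 = pos 20 = 'u'
  'd' (pos 3) + 15 = pos 18 = 's'
  'm' (pos 12) + 15 = pos 1 = 'b'
  't' (pos 19) + 15 = pos 8 = 'i'
  'k' (pos 10) + 15 = pos 25 = 'z'
  'u' (pos 20) + 15 = pos 9 = 'j'
  'e' (pos 4) + 15 = pos 19 = 't'
Result: usbizjt

usbizjt


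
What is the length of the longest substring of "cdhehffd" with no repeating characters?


Input: "cdhehffd"
Sliding window (track last position of each char):
  Position 0 ('c'): window [0,0] length 1 -- new best
  Position 1 ('d'): window [0,1] length 2 -- new best
  Position 2 ('h'): window [0,2] length 3 -- new best
  Position 3 ('e'): window [0,3] length 4 -- new best
  Position 4 ('h'): repeat (last at 2), move window start to 3
  Position 4 ('h'): window [3,4] length 2
  Position 5 ('f'): window [3,5] length 3
  Position 6 ('f'): repeat (last at 5), move window start to 6
  Position 6 ('f'): window [6,6] length 1
  Position 7 ('d'): window [6,7] length 2
Longest substring with no repeats: "cdhe" with length 4

4


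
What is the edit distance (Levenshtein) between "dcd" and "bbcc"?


Computing edit distance: "dcd" -> "bbcc"
DP table:
           b    b    c    c
      0    1    2    3    4
  d   1    1    2    3    4
  c   2    2    2    2    3
  d   3    3    3    3    3
Edit distance = dp[3][4] = 3

3


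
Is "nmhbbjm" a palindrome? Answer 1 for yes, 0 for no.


Input: nmhbbjm
Reversed: mjbbhmn
  Compare pos 0 ('n') with pos 6 ('m'): MISMATCH
  Compare pos 1 ('m') with pos 5 ('j'): MISMATCH
  Compare pos 2 ('h') with pos 4 ('b'): MISMATCH
Result: not a palindrome

0


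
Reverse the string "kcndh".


Input: kcndh
Reading characters right to left:
  Position 4: 'h'
  Position 3: 'd'
  Position 2: 'n'
  Position 1: 'c'
  Position 0: 'k'
Reversed: hdnck

hdnck


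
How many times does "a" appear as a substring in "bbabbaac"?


Searching for "a" in "bbabbaac"
Scanning each position:
  Position 0: "b" => no
  Position 1: "b" => no
  Position 2: "a" => MATCH
  Position 3: "b" => no
  Position 4: "b" => no
  Position 5: "a" => MATCH
  Position 6: "a" => MATCH
  Position 7: "c" => no
Total occurrences: 3

3


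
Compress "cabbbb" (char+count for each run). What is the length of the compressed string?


Input: cabbbb
Runs:
  'c' x 1 => "c1"
  'a' x 1 => "a1"
  'b' x 4 => "b4"
Compressed: "c1a1b4"
Compressed length: 6

6


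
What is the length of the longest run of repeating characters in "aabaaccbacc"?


Input: "aabaaccbacc"
Scanning for longest run:
  Position 1 ('a'): continues run of 'a', length=2
  Position 2 ('b'): new char, reset run to 1
  Position 3 ('a'): new char, reset run to 1
  Position 4 ('a'): continues run of 'a', length=2
  Position 5 ('c'): new char, reset run to 1
  Position 6 ('c'): continues run of 'c', length=2
  Position 7 ('b'): new char, reset run to 1
  Position 8 ('a'): new char, reset run to 1
  Position 9 ('c'): new char, reset run to 1
  Position 10 ('c'): continues run of 'c', length=2
Longest run: 'a' with length 2

2


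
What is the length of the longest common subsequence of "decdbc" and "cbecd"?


LCS of "decdbc" and "cbecd"
DP table:
           c    b    e    c    d
      0    0    0    0    0    0
  d   0    0    0    0    0    1
  e   0    0    0    1    1    1
  c   0    1    1    1    2    2
  d   0    1    1    1    2    3
  b   0    1    2    2    2    3
  c   0    1    2    2    3    3
LCS length = dp[6][5] = 3

3


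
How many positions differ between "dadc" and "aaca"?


Comparing "dadc" and "aaca" position by position:
  Position 0: 'd' vs 'a' => DIFFER
  Position 1: 'a' vs 'a' => same
  Position 2: 'd' vs 'c' => DIFFER
  Position 3: 'c' vs 'a' => DIFFER
Positions that differ: 3

3


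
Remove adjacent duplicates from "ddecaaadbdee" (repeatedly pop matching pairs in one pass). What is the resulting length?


Input: ddecaaadbdee
Stack-based adjacent duplicate removal:
  Read 'd': push. Stack: d
  Read 'd': matches stack top 'd' => pop. Stack: (empty)
  Read 'e': push. Stack: e
  Read 'c': push. Stack: ec
  Read 'a': push. Stack: eca
  Read 'a': matches stack top 'a' => pop. Stack: ec
  Read 'a': push. Stack: eca
  Read 'd': push. Stack: ecad
  Read 'b': push. Stack: ecadb
  Read 'd': push. Stack: ecadbd
  Read 'e': push. Stack: ecadbde
  Read 'e': matches stack top 'e' => pop. Stack: ecadbd
Final stack: "ecadbd" (length 6)

6


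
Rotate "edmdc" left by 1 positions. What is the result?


Input: "edmdc", rotate left by 1
First 1 characters: "e"
Remaining characters: "dmdc"
Concatenate remaining + first: "dmdc" + "e" = "dmdce"

dmdce


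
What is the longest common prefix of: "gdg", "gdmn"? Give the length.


Words: gdg, gdmn
  Position 0: all 'g' => match
  Position 1: all 'd' => match
  Position 2: ('g', 'm') => mismatch, stop
LCP = "gd" (length 2)

2


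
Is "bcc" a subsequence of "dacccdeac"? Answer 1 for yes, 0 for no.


Check if "bcc" is a subsequence of "dacccdeac"
Greedy scan:
  Position 0 ('d'): no match needed
  Position 1 ('a'): no match needed
  Position 2 ('c'): no match needed
  Position 3 ('c'): no match needed
  Position 4 ('c'): no match needed
  Position 5 ('d'): no match needed
  Position 6 ('e'): no match needed
  Position 7 ('a'): no match needed
  Position 8 ('c'): no match needed
Only matched 0/3 characters => not a subsequence

0


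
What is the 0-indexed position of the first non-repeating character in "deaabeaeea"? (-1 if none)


Input: deaabeaeea
Character frequencies:
  'a': 4
  'b': 1
  'd': 1
  'e': 4
Scanning left to right for freq == 1:
  Position 0 ('d'): unique! => answer = 0

0


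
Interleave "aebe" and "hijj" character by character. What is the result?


Interleaving "aebe" and "hijj":
  Position 0: 'a' from first, 'h' from second => "ah"
  Position 1: 'e' from first, 'i' from second => "ei"
  Position 2: 'b' from first, 'j' from second => "bj"
  Position 3: 'e' from first, 'j' from second => "ej"
Result: aheibjej

aheibjej


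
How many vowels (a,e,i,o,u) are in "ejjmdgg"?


Input: ejjmdgg
Checking each character:
  'e' at position 0: vowel (running total: 1)
  'j' at position 1: consonant
  'j' at position 2: consonant
  'm' at position 3: consonant
  'd' at position 4: consonant
  'g' at position 5: consonant
  'g' at position 6: consonant
Total vowels: 1

1


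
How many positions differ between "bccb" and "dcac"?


Comparing "bccb" and "dcac" position by position:
  Position 0: 'b' vs 'd' => DIFFER
  Position 1: 'c' vs 'c' => same
  Position 2: 'c' vs 'a' => DIFFER
  Position 3: 'b' vs 'c' => DIFFER
Positions that differ: 3

3


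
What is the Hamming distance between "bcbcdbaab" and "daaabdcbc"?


Comparing "bcbcdbaab" and "daaabdcbc" position by position:
  Position 0: 'b' vs 'd' => differ
  Position 1: 'c' vs 'a' => differ
  Position 2: 'b' vs 'a' => differ
  Position 3: 'c' vs 'a' => differ
  Position 4: 'd' vs 'b' => differ
  Position 5: 'b' vs 'd' => differ
  Position 6: 'a' vs 'c' => differ
  Position 7: 'a' vs 'b' => differ
  Position 8: 'b' vs 'c' => differ
Total differences (Hamming distance): 9

9


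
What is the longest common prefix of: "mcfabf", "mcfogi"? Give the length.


Words: mcfabf, mcfogi
  Position 0: all 'm' => match
  Position 1: all 'c' => match
  Position 2: all 'f' => match
  Position 3: ('a', 'o') => mismatch, stop
LCP = "mcf" (length 3)

3


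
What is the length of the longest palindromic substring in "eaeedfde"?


Input: "eaeedfde"
Checking substrings for palindromes:
  [3:8] "edfde" (len 5) => palindrome
  [0:3] "eae" (len 3) => palindrome
  [4:7] "dfd" (len 3) => palindrome
  [2:4] "ee" (len 2) => palindrome
Longest palindromic substring: "edfde" with length 5

5


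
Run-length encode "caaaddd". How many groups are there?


Input: caaaddd
Scanning for consecutive runs:
  Group 1: 'c' x 1 (positions 0-0)
  Group 2: 'a' x 3 (positions 1-3)
  Group 3: 'd' x 3 (positions 4-6)
Total groups: 3

3


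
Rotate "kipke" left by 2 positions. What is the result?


Input: "kipke", rotate left by 2
First 2 characters: "ki"
Remaining characters: "pke"
Concatenate remaining + first: "pke" + "ki" = "pkeki"

pkeki


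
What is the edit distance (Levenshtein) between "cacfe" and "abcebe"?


Computing edit distance: "cacfe" -> "abcebe"
DP table:
           a    b    c    e    b    e
      0    1    2    3    4    5    6
  c   1    1    2    2    3    4    5
  a   2    1    2    3    3    4    5
  c   3    2    2    2    3    4    5
  f   4    3    3    3    3    4    5
  e   5    4    4    4    3    4    4
Edit distance = dp[5][6] = 4

4


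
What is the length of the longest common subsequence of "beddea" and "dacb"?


LCS of "beddea" and "dacb"
DP table:
           d    a    c    b
      0    0    0    0    0
  b   0    0    0    0    1
  e   0    0    0    0    1
  d   0    1    1    1    1
  d   0    1    1    1    1
  e   0    1    1    1    1
  a   0    1    2    2    2
LCS length = dp[6][4] = 2

2


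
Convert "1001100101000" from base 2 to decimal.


Input: "1001100101000" in base 2
Positional expansion:
  Digit '1' (value 1) x 2^12 = 4096
  Digit '0' (value 0) x 2^11 = 0
  Digit '0' (value 0) x 2^10 = 0
  Digit '1' (value 1) x 2^9 = 512
  Digit '1' (value 1) x 2^8 = 256
  Digit '0' (value 0) x 2^7 = 0
  Digit '0' (value 0) x 2^6 = 0
  Digit '1' (value 1) x 2^5 = 32
  Digit '0' (value 0) x 2^4 = 0
  Digit '1' (value 1) x 2^3 = 8
  Digit '0' (value 0) x 2^2 = 0
  Digit '0' (value 0) x 2^1 = 0
  Digit '0' (value 0) x 2^0 = 0
Sum = 4904

4904


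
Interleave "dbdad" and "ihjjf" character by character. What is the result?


Interleaving "dbdad" and "ihjjf":
  Position 0: 'd' from first, 'i' from second => "di"
  Position 1: 'b' from first, 'h' from second => "bh"
  Position 2: 'd' from first, 'j' from second => "dj"
  Position 3: 'a' from first, 'j' from second => "aj"
  Position 4: 'd' from first, 'f' from second => "df"
Result: dibhdjajdf

dibhdjajdf


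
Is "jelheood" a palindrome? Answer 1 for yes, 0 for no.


Input: jelheood
Reversed: dooehlej
  Compare pos 0 ('j') with pos 7 ('d'): MISMATCH
  Compare pos 1 ('e') with pos 6 ('o'): MISMATCH
  Compare pos 2 ('l') with pos 5 ('o'): MISMATCH
  Compare pos 3 ('h') with pos 4 ('e'): MISMATCH
Result: not a palindrome

0


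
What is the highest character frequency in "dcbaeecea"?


Input: dcbaeecea
Character counts:
  'a': 2
  'b': 1
  'c': 2
  'd': 1
  'e': 3
Maximum frequency: 3

3


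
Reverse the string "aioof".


Input: aioof
Reading characters right to left:
  Position 4: 'f'
  Position 3: 'o'
  Position 2: 'o'
  Position 1: 'i'
  Position 0: 'a'
Reversed: fooia

fooia


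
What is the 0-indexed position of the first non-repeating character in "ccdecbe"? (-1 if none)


Input: ccdecbe
Character frequencies:
  'b': 1
  'c': 3
  'd': 1
  'e': 2
Scanning left to right for freq == 1:
  Position 0 ('c'): freq=3, skip
  Position 1 ('c'): freq=3, skip
  Position 2 ('d'): unique! => answer = 2

2


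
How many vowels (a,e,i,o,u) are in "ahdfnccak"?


Input: ahdfnccak
Checking each character:
  'a' at position 0: vowel (running total: 1)
  'h' at position 1: consonant
  'd' at position 2: consonant
  'f' at position 3: consonant
  'n' at position 4: consonant
  'c' at position 5: consonant
  'c' at position 6: consonant
  'a' at position 7: vowel (running total: 2)
  'k' at position 8: consonant
Total vowels: 2

2


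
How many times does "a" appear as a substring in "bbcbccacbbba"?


Searching for "a" in "bbcbccacbbba"
Scanning each position:
  Position 0: "b" => no
  Position 1: "b" => no
  Position 2: "c" => no
  Position 3: "b" => no
  Position 4: "c" => no
  Position 5: "c" => no
  Position 6: "a" => MATCH
  Position 7: "c" => no
  Position 8: "b" => no
  Position 9: "b" => no
  Position 10: "b" => no
  Position 11: "a" => MATCH
Total occurrences: 2

2


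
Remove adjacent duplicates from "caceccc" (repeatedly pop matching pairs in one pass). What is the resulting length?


Input: caceccc
Stack-based adjacent duplicate removal:
  Read 'c': push. Stack: c
  Read 'a': push. Stack: ca
  Read 'c': push. Stack: cac
  Read 'e': push. Stack: cace
  Read 'c': push. Stack: cacec
  Read 'c': matches stack top 'c' => pop. Stack: cace
  Read 'c': push. Stack: cacec
Final stack: "cacec" (length 5)

5


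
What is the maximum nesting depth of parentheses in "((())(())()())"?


Input: "((())(())()())"
Tracking depth:
  Position 0 '(': depth becomes 1
  Position 1 '(': depth becomes 2
  Position 2 '(': depth becomes 3
  Position 3 ')': depth becomes 2
  Position 4 ')': depth becomes 1
  Position 5 '(': depth becomes 2
  Position 6 '(': depth becomes 3
  Position 7 ')': depth becomes 2
  Position 8 ')': depth becomes 1
  Position 9 '(': depth becomes 2
  Position 10 ')': depth becomes 1
  Position 11 '(': depth becomes 2
  Position 12 ')': depth becomes 1
  Position 13 ')': depth becomes 0
Maximum depth reached: 3

3


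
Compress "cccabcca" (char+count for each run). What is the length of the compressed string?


Input: cccabcca
Runs:
  'c' x 3 => "c3"
  'a' x 1 => "a1"
  'b' x 1 => "b1"
  'c' x 2 => "c2"
  'a' x 1 => "a1"
Compressed: "c3a1b1c2a1"
Compressed length: 10

10


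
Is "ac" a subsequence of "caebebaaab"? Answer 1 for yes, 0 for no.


Check if "ac" is a subsequence of "caebebaaab"
Greedy scan:
  Position 0 ('c'): no match needed
  Position 1 ('a'): matches sub[0] = 'a'
  Position 2 ('e'): no match needed
  Position 3 ('b'): no match needed
  Position 4 ('e'): no match needed
  Position 5 ('b'): no match needed
  Position 6 ('a'): no match needed
  Position 7 ('a'): no match needed
  Position 8 ('a'): no match needed
  Position 9 ('b'): no match needed
Only matched 1/2 characters => not a subsequence

0


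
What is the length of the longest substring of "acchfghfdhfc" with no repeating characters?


Input: "acchfghfdhfc"
Sliding window (track last position of each char):
  Position 0 ('a'): window [0,0] length 1 -- new best
  Position 1 ('c'): window [0,1] length 2 -- new best
  Position 2 ('c'): repeat (last at 1), move window start to 2
  Position 2 ('c'): window [2,2] length 1
  Position 3 ('h'): window [2,3] length 2
  Position 4 ('f'): window [2,4] length 3 -- new best
  Position 5 ('g'): window [2,5] length 4 -- new best
  Position 6 ('h'): repeat (last at 3), move window start to 4
  Position 6 ('h'): window [4,6] length 3
  Position 7 ('f'): repeat (last at 4), move window start to 5
  Position 7 ('f'): window [5,7] length 3
  Position 8 ('d'): window [5,8] length 4
  Position 9 ('h'): repeat (last at 6), move window start to 7
  Position 9 ('h'): window [7,9] length 3
  Position 10 ('f'): repeat (last at 7), move window start to 8
  Position 10 ('f'): window [8,10] length 3
  Position 11 ('c'): window [8,11] length 4
Longest substring with no repeats: "chfg" with length 4

4


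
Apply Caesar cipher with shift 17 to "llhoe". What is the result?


Caesar cipher: shift "llhoe" by 17
  'l' (pos 11) + 17 = pos 2 = 'c'
  'l' (pos 11) + 17 = pos 2 = 'c'
  'h' (pos 7) + 17 = pos 24 = 'y'
  'o' (pos 14) + 17 = pos 5 = 'f'
  'e' (pos 4) + 17 = pos 21 = 'v'
Result: ccyfv

ccyfv


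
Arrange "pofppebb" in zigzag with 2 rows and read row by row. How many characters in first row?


Zigzag "pofppebb" into 2 rows:
Placing characters:
  'p' => row 0
  'o' => row 1
  'f' => row 0
  'p' => row 1
  'p' => row 0
  'e' => row 1
  'b' => row 0
  'b' => row 1
Rows:
  Row 0: "pfpb"
  Row 1: "opeb"
First row length: 4

4


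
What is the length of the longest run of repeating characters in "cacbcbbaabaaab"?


Input: "cacbcbbaabaaab"
Scanning for longest run:
  Position 1 ('a'): new char, reset run to 1
  Position 2 ('c'): new char, reset run to 1
  Position 3 ('b'): new char, reset run to 1
  Position 4 ('c'): new char, reset run to 1
  Position 5 ('b'): new char, reset run to 1
  Position 6 ('b'): continues run of 'b', length=2
  Position 7 ('a'): new char, reset run to 1
  Position 8 ('a'): continues run of 'a', length=2
  Position 9 ('b'): new char, reset run to 1
  Position 10 ('a'): new char, reset run to 1
  Position 11 ('a'): continues run of 'a', length=2
  Position 12 ('a'): continues run of 'a', length=3
  Position 13 ('b'): new char, reset run to 1
Longest run: 'a' with length 3

3


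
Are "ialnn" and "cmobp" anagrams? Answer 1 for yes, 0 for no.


Strings: "ialnn", "cmobp"
Sorted first:  ailnn
Sorted second: bcmop
Differ at position 0: 'a' vs 'b' => not anagrams

0


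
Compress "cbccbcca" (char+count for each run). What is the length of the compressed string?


Input: cbccbcca
Runs:
  'c' x 1 => "c1"
  'b' x 1 => "b1"
  'c' x 2 => "c2"
  'b' x 1 => "b1"
  'c' x 2 => "c2"
  'a' x 1 => "a1"
Compressed: "c1b1c2b1c2a1"
Compressed length: 12

12


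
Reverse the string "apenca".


Input: apenca
Reading characters right to left:
  Position 5: 'a'
  Position 4: 'c'
  Position 3: 'n'
  Position 2: 'e'
  Position 1: 'p'
  Position 0: 'a'
Reversed: acnepa

acnepa


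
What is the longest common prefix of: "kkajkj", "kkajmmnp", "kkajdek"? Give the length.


Words: kkajkj, kkajmmnp, kkajdek
  Position 0: all 'k' => match
  Position 1: all 'k' => match
  Position 2: all 'a' => match
  Position 3: all 'j' => match
  Position 4: ('k', 'm', 'd') => mismatch, stop
LCP = "kkaj" (length 4)

4


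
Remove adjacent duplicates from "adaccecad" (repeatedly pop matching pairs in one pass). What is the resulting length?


Input: adaccecad
Stack-based adjacent duplicate removal:
  Read 'a': push. Stack: a
  Read 'd': push. Stack: ad
  Read 'a': push. Stack: ada
  Read 'c': push. Stack: adac
  Read 'c': matches stack top 'c' => pop. Stack: ada
  Read 'e': push. Stack: adae
  Read 'c': push. Stack: adaec
  Read 'a': push. Stack: adaeca
  Read 'd': push. Stack: adaecad
Final stack: "adaecad" (length 7)

7


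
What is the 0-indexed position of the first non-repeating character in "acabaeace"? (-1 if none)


Input: acabaeace
Character frequencies:
  'a': 4
  'b': 1
  'c': 2
  'e': 2
Scanning left to right for freq == 1:
  Position 0 ('a'): freq=4, skip
  Position 1 ('c'): freq=2, skip
  Position 2 ('a'): freq=4, skip
  Position 3 ('b'): unique! => answer = 3

3


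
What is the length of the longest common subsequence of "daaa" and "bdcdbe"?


LCS of "daaa" and "bdcdbe"
DP table:
           b    d    c    d    b    e
      0    0    0    0    0    0    0
  d   0    0    1    1    1    1    1
  a   0    0    1    1    1    1    1
  a   0    0    1    1    1    1    1
  a   0    0    1    1    1    1    1
LCS length = dp[4][6] = 1

1


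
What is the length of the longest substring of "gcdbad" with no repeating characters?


Input: "gcdbad"
Sliding window (track last position of each char):
  Position 0 ('g'): window [0,0] length 1 -- new best
  Position 1 ('c'): window [0,1] length 2 -- new best
  Position 2 ('d'): window [0,2] length 3 -- new best
  Position 3 ('b'): window [0,3] length 4 -- new best
  Position 4 ('a'): window [0,4] length 5 -- new best
  Position 5 ('d'): repeat (last at 2), move window start to 3
  Position 5 ('d'): window [3,5] length 3
Longest substring with no repeats: "gcdba" with length 5

5


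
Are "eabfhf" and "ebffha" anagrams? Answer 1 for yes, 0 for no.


Strings: "eabfhf", "ebffha"
Sorted first:  abeffh
Sorted second: abeffh
Sorted forms match => anagrams

1


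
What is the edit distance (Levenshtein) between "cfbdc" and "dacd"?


Computing edit distance: "cfbdc" -> "dacd"
DP table:
           d    a    c    d
      0    1    2    3    4
  c   1    1    2    2    3
  f   2    2    2    3    3
  b   3    3    3    3    4
  d   4    3    4    4    3
  c   5    4    4    4    4
Edit distance = dp[5][4] = 4

4


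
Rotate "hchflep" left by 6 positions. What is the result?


Input: "hchflep", rotate left by 6
First 6 characters: "hchfle"
Remaining characters: "p"
Concatenate remaining + first: "p" + "hchfle" = "phchfle"

phchfle


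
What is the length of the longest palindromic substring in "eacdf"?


Input: "eacdf"
Checking substrings for palindromes:
  No multi-char palindromic substrings found
Longest palindromic substring: "e" with length 1

1


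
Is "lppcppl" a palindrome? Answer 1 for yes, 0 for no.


Input: lppcppl
Reversed: lppcppl
  Compare pos 0 ('l') with pos 6 ('l'): match
  Compare pos 1 ('p') with pos 5 ('p'): match
  Compare pos 2 ('p') with pos 4 ('p'): match
Result: palindrome

1


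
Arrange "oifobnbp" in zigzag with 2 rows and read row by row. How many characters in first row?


Zigzag "oifobnbp" into 2 rows:
Placing characters:
  'o' => row 0
  'i' => row 1
  'f' => row 0
  'o' => row 1
  'b' => row 0
  'n' => row 1
  'b' => row 0
  'p' => row 1
Rows:
  Row 0: "ofbb"
  Row 1: "ionp"
First row length: 4

4


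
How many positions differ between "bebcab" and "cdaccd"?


Comparing "bebcab" and "cdaccd" position by position:
  Position 0: 'b' vs 'c' => DIFFER
  Position 1: 'e' vs 'd' => DIFFER
  Position 2: 'b' vs 'a' => DIFFER
  Position 3: 'c' vs 'c' => same
  Position 4: 'a' vs 'c' => DIFFER
  Position 5: 'b' vs 'd' => DIFFER
Positions that differ: 5

5


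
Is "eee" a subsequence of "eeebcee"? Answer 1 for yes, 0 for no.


Check if "eee" is a subsequence of "eeebcee"
Greedy scan:
  Position 0 ('e'): matches sub[0] = 'e'
  Position 1 ('e'): matches sub[1] = 'e'
  Position 2 ('e'): matches sub[2] = 'e'
  Position 3 ('b'): no match needed
  Position 4 ('c'): no match needed
  Position 5 ('e'): no match needed
  Position 6 ('e'): no match needed
All 3 characters matched => is a subsequence

1


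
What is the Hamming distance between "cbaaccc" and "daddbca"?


Comparing "cbaaccc" and "daddbca" position by position:
  Position 0: 'c' vs 'd' => differ
  Position 1: 'b' vs 'a' => differ
  Position 2: 'a' vs 'd' => differ
  Position 3: 'a' vs 'd' => differ
  Position 4: 'c' vs 'b' => differ
  Position 5: 'c' vs 'c' => same
  Position 6: 'c' vs 'a' => differ
Total differences (Hamming distance): 6

6


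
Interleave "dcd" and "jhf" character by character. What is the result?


Interleaving "dcd" and "jhf":
  Position 0: 'd' from first, 'j' from second => "dj"
  Position 1: 'c' from first, 'h' from second => "ch"
  Position 2: 'd' from first, 'f' from second => "df"
Result: djchdf

djchdf


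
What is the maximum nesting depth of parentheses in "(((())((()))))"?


Input: "(((())((()))))"
Tracking depth:
  Position 0 '(': depth becomes 1
  Position 1 '(': depth becomes 2
  Position 2 '(': depth becomes 3
  Position 3 '(': depth becomes 4
  Position 4 ')': depth becomes 3
  Position 5 ')': depth becomes 2
  Position 6 '(': depth becomes 3
  Position 7 '(': depth becomes 4
  Position 8 '(': depth becomes 5
  Position 9 ')': depth becomes 4
  Position 10 ')': depth becomes 3
  Position 11 ')': depth becomes 2
  Position 12 ')': depth becomes 1
  Position 13 ')': depth becomes 0
Maximum depth reached: 5

5


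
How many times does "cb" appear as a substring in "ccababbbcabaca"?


Searching for "cb" in "ccababbbcabaca"
Scanning each position:
  Position 0: "cc" => no
  Position 1: "ca" => no
  Position 2: "ab" => no
  Position 3: "ba" => no
  Position 4: "ab" => no
  Position 5: "bb" => no
  Position 6: "bb" => no
  Position 7: "bc" => no
  Position 8: "ca" => no
  Position 9: "ab" => no
  Position 10: "ba" => no
  Position 11: "ac" => no
  Position 12: "ca" => no
Total occurrences: 0

0


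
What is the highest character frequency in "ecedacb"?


Input: ecedacb
Character counts:
  'a': 1
  'b': 1
  'c': 2
  'd': 1
  'e': 2
Maximum frequency: 2

2
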